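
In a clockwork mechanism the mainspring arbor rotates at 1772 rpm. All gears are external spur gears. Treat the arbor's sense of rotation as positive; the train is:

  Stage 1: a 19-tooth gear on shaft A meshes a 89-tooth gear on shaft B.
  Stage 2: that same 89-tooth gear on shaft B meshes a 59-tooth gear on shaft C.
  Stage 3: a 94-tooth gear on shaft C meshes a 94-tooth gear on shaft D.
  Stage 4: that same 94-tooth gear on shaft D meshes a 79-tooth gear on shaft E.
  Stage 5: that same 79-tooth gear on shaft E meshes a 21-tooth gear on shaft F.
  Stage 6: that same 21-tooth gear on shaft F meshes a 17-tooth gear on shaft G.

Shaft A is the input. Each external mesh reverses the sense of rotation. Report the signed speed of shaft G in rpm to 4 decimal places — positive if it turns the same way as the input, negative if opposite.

Stage 1 [19T→89T]: ω = 1772.0000×19/89 = 378.2921 rpm, dir flips to −; running = −378.2921
Stage 2 [89T→59T]: ω = 378.2921×89/59 = 570.6441 rpm, dir flips to +; running = +570.6441
Stage 3 [94T→94T]: ω = 570.6441×94/94 = 570.6441 rpm, dir flips to −; running = −570.6441
Stage 4 [94T→79T]: ω = 570.6441×94/79 = 678.9942 rpm, dir flips to +; running = +678.9942
Stage 5 [79T→21T]: ω = 678.9942×79/21 = 2554.3115 rpm, dir flips to −; running = −2554.3115
Stage 6 [21T→17T]: ω = 2554.3115×21/17 = 3155.3260 rpm, dir flips to +; running = +3155.3260

+3155.3260 rpm (same as input, |ω| = 3155.3260 rpm)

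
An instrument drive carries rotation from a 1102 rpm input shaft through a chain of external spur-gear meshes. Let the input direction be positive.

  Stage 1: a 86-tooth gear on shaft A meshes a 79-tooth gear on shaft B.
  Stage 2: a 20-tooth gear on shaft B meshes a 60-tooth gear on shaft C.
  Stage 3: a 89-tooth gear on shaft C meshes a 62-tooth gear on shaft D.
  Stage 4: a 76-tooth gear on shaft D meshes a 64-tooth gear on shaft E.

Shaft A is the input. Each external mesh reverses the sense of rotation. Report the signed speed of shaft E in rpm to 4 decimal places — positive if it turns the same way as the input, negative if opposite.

+681.6534 rpm (same as input, |ω| = 681.6534 rpm)

Stage 1 [86T→79T]: ω = 1102.0000×86/79 = 1199.6456 rpm, dir flips to −; running = −1199.6456
Stage 2 [20T→60T]: ω = 1199.6456×20/60 = 399.8819 rpm, dir flips to +; running = +399.8819
Stage 3 [89T→62T]: ω = 399.8819×89/62 = 574.0240 rpm, dir flips to −; running = −574.0240
Stage 4 [76T→64T]: ω = 574.0240×76/64 = 681.6534 rpm, dir flips to +; running = +681.6534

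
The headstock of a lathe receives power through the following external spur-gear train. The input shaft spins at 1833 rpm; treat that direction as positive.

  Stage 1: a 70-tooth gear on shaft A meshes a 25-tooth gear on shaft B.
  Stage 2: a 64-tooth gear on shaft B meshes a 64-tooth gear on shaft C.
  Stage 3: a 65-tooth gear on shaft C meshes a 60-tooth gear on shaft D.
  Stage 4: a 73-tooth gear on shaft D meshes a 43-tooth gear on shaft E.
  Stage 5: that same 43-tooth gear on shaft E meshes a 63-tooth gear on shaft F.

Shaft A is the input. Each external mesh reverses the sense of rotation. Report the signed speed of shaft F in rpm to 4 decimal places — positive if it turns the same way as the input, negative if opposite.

Stage 1 [70T→25T]: ω = 1833.0000×70/25 = 5132.4000 rpm, dir flips to −; running = −5132.4000
Stage 2 [64T→64T]: ω = 5132.4000×64/64 = 5132.4000 rpm, dir flips to +; running = +5132.4000
Stage 3 [65T→60T]: ω = 5132.4000×65/60 = 5560.1000 rpm, dir flips to −; running = −5560.1000
Stage 4 [73T→43T]: ω = 5560.1000×73/43 = 9439.2395 rpm, dir flips to +; running = +9439.2395
Stage 5 [43T→63T]: ω = 9439.2395×43/63 = 6442.6556 rpm, dir flips to −; running = −6442.6556

-6442.6556 rpm (opposite to input, |ω| = 6442.6556 rpm)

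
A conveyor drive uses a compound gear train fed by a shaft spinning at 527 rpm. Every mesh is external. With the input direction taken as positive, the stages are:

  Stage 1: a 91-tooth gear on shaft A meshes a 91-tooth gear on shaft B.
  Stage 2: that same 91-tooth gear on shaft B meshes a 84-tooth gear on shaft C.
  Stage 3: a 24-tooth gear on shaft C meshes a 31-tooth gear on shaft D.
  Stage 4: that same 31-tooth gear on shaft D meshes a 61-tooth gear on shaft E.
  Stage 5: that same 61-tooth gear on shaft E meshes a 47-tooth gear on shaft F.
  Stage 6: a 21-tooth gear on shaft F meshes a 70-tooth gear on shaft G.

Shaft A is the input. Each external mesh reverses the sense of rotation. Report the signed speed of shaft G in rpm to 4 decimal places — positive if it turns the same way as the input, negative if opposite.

Stage 1 [91T→91T]: ω = 527.0000×91/91 = 527.0000 rpm, dir flips to −; running = −527.0000
Stage 2 [91T→84T]: ω = 527.0000×91/84 = 570.9167 rpm, dir flips to +; running = +570.9167
Stage 3 [24T→31T]: ω = 570.9167×24/31 = 442.0000 rpm, dir flips to −; running = −442.0000
Stage 4 [31T→61T]: ω = 442.0000×31/61 = 224.6230 rpm, dir flips to +; running = +224.6230
Stage 5 [61T→47T]: ω = 224.6230×61/47 = 291.5319 rpm, dir flips to −; running = −291.5319
Stage 6 [21T→70T]: ω = 291.5319×21/70 = 87.4596 rpm, dir flips to +; running = +87.4596

+87.4596 rpm (same as input, |ω| = 87.4596 rpm)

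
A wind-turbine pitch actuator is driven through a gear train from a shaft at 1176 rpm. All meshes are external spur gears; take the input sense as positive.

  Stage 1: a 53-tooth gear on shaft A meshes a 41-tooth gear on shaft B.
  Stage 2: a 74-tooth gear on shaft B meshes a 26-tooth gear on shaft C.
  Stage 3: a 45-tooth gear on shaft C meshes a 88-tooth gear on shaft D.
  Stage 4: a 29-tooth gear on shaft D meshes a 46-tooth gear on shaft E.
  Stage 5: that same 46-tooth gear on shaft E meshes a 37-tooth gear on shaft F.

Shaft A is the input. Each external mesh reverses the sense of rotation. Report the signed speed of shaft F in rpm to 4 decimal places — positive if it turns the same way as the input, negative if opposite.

-1734.1387 rpm (opposite to input, |ω| = 1734.1387 rpm)

Stage 1 [53T→41T]: ω = 1176.0000×53/41 = 1520.1951 rpm, dir flips to −; running = −1520.1951
Stage 2 [74T→26T]: ω = 1520.1951×74/26 = 4326.7092 rpm, dir flips to +; running = +4326.7092
Stage 3 [45T→88T]: ω = 4326.7092×45/88 = 2212.5217 rpm, dir flips to −; running = −2212.5217
Stage 4 [29T→46T]: ω = 2212.5217×29/46 = 1394.8507 rpm, dir flips to +; running = +1394.8507
Stage 5 [46T→37T]: ω = 1394.8507×46/37 = 1734.1387 rpm, dir flips to −; running = −1734.1387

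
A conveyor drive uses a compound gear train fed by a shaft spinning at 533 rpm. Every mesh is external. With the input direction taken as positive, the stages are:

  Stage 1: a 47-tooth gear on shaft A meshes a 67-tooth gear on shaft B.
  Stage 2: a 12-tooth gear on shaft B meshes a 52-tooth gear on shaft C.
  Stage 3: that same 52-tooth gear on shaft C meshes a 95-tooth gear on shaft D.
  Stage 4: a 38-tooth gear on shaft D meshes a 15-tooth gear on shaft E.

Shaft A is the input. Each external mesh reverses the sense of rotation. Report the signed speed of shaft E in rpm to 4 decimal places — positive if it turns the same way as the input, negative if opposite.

+119.6466 rpm (same as input, |ω| = 119.6466 rpm)

Stage 1 [47T→67T]: ω = 533.0000×47/67 = 373.8955 rpm, dir flips to −; running = −373.8955
Stage 2 [12T→52T]: ω = 373.8955×12/52 = 86.2836 rpm, dir flips to +; running = +86.2836
Stage 3 [52T→95T]: ω = 86.2836×52/95 = 47.2289 rpm, dir flips to −; running = −47.2289
Stage 4 [38T→15T]: ω = 47.2289×38/15 = 119.6466 rpm, dir flips to +; running = +119.6466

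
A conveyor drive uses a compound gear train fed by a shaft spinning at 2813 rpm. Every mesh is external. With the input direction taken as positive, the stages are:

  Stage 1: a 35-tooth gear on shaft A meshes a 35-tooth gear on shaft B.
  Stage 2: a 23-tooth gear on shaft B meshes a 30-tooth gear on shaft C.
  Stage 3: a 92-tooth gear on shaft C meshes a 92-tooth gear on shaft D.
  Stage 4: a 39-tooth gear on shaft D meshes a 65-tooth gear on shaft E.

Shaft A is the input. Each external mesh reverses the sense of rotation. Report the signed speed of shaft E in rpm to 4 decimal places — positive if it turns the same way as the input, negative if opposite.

+1293.9800 rpm (same as input, |ω| = 1293.9800 rpm)

Stage 1 [35T→35T]: ω = 2813.0000×35/35 = 2813.0000 rpm, dir flips to −; running = −2813.0000
Stage 2 [23T→30T]: ω = 2813.0000×23/30 = 2156.6333 rpm, dir flips to +; running = +2156.6333
Stage 3 [92T→92T]: ω = 2156.6333×92/92 = 2156.6333 rpm, dir flips to −; running = −2156.6333
Stage 4 [39T→65T]: ω = 2156.6333×39/65 = 1293.9800 rpm, dir flips to +; running = +1293.9800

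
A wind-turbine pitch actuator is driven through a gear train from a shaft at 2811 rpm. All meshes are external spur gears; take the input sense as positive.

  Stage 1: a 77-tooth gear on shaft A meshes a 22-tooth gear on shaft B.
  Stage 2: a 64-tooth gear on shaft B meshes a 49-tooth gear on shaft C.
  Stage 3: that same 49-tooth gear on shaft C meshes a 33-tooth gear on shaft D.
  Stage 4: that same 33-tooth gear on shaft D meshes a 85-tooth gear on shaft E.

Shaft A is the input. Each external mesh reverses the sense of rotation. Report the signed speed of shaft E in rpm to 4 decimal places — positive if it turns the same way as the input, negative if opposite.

Stage 1 [77T→22T]: ω = 2811.0000×77/22 = 9838.5000 rpm, dir flips to −; running = −9838.5000
Stage 2 [64T→49T]: ω = 9838.5000×64/49 = 12850.2857 rpm, dir flips to +; running = +12850.2857
Stage 3 [49T→33T]: ω = 12850.2857×49/33 = 19080.7273 rpm, dir flips to −; running = −19080.7273
Stage 4 [33T→85T]: ω = 19080.7273×33/85 = 7407.8118 rpm, dir flips to +; running = +7407.8118

+7407.8118 rpm (same as input, |ω| = 7407.8118 rpm)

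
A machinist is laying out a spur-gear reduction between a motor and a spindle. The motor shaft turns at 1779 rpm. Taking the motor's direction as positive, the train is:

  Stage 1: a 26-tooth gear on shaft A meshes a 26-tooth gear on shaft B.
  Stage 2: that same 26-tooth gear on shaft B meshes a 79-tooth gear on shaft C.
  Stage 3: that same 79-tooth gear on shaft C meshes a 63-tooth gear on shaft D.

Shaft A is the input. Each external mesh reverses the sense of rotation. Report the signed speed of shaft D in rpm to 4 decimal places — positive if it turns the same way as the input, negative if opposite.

-734.1905 rpm (opposite to input, |ω| = 734.1905 rpm)

Stage 1 [26T→26T]: ω = 1779.0000×26/26 = 1779.0000 rpm, dir flips to −; running = −1779.0000
Stage 2 [26T→79T]: ω = 1779.0000×26/79 = 585.4937 rpm, dir flips to +; running = +585.4937
Stage 3 [79T→63T]: ω = 585.4937×79/63 = 734.1905 rpm, dir flips to −; running = −734.1905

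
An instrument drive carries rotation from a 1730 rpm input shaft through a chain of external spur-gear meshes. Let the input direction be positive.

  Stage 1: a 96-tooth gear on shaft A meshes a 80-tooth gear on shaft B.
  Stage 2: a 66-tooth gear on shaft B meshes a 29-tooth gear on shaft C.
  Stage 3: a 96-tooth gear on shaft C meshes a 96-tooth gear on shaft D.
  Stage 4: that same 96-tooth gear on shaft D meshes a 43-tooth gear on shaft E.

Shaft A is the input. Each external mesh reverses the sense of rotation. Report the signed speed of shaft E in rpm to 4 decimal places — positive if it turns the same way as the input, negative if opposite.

+10548.1443 rpm (same as input, |ω| = 10548.1443 rpm)

Stage 1 [96T→80T]: ω = 1730.0000×96/80 = 2076.0000 rpm, dir flips to −; running = −2076.0000
Stage 2 [66T→29T]: ω = 2076.0000×66/29 = 4724.6897 rpm, dir flips to +; running = +4724.6897
Stage 3 [96T→96T]: ω = 4724.6897×96/96 = 4724.6897 rpm, dir flips to −; running = −4724.6897
Stage 4 [96T→43T]: ω = 4724.6897×96/43 = 10548.1443 rpm, dir flips to +; running = +10548.1443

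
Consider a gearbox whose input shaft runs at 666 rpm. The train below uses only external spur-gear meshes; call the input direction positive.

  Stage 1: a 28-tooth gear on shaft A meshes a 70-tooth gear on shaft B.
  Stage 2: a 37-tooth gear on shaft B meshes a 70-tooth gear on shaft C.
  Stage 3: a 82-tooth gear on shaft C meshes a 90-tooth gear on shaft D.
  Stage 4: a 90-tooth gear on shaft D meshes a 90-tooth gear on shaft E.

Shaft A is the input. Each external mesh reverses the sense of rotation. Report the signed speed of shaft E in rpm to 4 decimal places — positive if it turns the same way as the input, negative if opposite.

Stage 1 [28T→70T]: ω = 666.0000×28/70 = 266.4000 rpm, dir flips to −; running = −266.4000
Stage 2 [37T→70T]: ω = 266.4000×37/70 = 140.8114 rpm, dir flips to +; running = +140.8114
Stage 3 [82T→90T]: ω = 140.8114×82/90 = 128.2949 rpm, dir flips to −; running = −128.2949
Stage 4 [90T→90T]: ω = 128.2949×90/90 = 128.2949 rpm, dir flips to +; running = +128.2949

+128.2949 rpm (same as input, |ω| = 128.2949 rpm)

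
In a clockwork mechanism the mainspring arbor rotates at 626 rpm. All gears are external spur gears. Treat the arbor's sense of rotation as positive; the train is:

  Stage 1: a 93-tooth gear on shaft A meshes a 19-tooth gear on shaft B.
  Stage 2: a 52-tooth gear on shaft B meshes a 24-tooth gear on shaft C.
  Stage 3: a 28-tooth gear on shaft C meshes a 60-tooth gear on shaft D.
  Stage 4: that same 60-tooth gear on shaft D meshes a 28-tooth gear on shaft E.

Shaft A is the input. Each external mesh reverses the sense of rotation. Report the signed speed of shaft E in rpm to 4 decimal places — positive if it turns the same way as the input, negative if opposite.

Stage 1 [93T→19T]: ω = 626.0000×93/19 = 3064.1053 rpm, dir flips to −; running = −3064.1053
Stage 2 [52T→24T]: ω = 3064.1053×52/24 = 6638.8947 rpm, dir flips to +; running = +6638.8947
Stage 3 [28T→60T]: ω = 6638.8947×28/60 = 3098.1509 rpm, dir flips to −; running = −3098.1509
Stage 4 [60T→28T]: ω = 3098.1509×60/28 = 6638.8947 rpm, dir flips to +; running = +6638.8947

+6638.8947 rpm (same as input, |ω| = 6638.8947 rpm)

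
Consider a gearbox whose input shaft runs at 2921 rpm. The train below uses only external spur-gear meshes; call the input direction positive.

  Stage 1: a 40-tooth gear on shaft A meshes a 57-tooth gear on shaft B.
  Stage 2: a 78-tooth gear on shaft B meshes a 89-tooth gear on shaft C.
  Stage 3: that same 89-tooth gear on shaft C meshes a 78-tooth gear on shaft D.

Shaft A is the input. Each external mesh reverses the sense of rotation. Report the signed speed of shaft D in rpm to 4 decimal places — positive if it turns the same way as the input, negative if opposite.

-2049.8246 rpm (opposite to input, |ω| = 2049.8246 rpm)

Stage 1 [40T→57T]: ω = 2921.0000×40/57 = 2049.8246 rpm, dir flips to −; running = −2049.8246
Stage 2 [78T→89T]: ω = 2049.8246×78/89 = 1796.4755 rpm, dir flips to +; running = +1796.4755
Stage 3 [89T→78T]: ω = 1796.4755×89/78 = 2049.8246 rpm, dir flips to −; running = −2049.8246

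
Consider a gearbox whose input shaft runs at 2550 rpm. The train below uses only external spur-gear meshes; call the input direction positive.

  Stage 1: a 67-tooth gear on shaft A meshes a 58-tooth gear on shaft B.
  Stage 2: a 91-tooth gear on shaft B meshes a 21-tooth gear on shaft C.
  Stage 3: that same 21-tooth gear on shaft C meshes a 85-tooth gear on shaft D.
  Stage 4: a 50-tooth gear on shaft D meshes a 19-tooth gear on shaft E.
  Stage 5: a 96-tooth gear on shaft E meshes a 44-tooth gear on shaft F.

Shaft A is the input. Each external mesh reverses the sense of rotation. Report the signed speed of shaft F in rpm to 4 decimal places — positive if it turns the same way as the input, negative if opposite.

Stage 1 [67T→58T]: ω = 2550.0000×67/58 = 2945.6897 rpm, dir flips to −; running = −2945.6897
Stage 2 [91T→21T]: ω = 2945.6897×91/21 = 12764.6552 rpm, dir flips to +; running = +12764.6552
Stage 3 [21T→85T]: ω = 12764.6552×21/85 = 3153.6207 rpm, dir flips to −; running = −3153.6207
Stage 4 [50T→19T]: ω = 3153.6207×50/19 = 8299.0018 rpm, dir flips to +; running = +8299.0018
Stage 5 [96T→44T]: ω = 8299.0018×96/44 = 18106.9131 rpm, dir flips to −; running = −18106.9131

-18106.9131 rpm (opposite to input, |ω| = 18106.9131 rpm)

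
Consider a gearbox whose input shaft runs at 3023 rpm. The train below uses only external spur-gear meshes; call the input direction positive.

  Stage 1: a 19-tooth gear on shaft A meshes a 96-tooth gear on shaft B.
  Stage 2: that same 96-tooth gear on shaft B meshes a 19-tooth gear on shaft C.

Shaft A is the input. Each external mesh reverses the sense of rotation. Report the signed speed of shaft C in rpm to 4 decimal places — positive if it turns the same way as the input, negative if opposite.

Stage 1 [19T→96T]: ω = 3023.0000×19/96 = 598.3021 rpm, dir flips to −; running = −598.3021
Stage 2 [96T→19T]: ω = 598.3021×96/19 = 3023.0000 rpm, dir flips to +; running = +3023.0000

+3023.0000 rpm (same as input, |ω| = 3023.0000 rpm)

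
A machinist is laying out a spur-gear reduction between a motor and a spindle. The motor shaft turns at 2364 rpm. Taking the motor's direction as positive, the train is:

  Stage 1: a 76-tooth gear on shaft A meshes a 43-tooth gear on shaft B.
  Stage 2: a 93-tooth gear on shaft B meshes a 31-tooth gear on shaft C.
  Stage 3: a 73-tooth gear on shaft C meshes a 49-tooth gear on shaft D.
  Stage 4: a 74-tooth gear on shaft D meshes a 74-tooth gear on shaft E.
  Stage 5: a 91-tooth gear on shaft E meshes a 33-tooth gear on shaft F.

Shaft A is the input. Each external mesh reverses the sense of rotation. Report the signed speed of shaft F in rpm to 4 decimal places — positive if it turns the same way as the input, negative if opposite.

Stage 1 [76T→43T]: ω = 2364.0000×76/43 = 4178.2326 rpm, dir flips to −; running = −4178.2326
Stage 2 [93T→31T]: ω = 4178.2326×93/31 = 12534.6977 rpm, dir flips to +; running = +12534.6977
Stage 3 [73T→49T]: ω = 12534.6977×73/49 = 18674.1414 rpm, dir flips to −; running = −18674.1414
Stage 4 [74T→74T]: ω = 18674.1414×74/74 = 18674.1414 rpm, dir flips to +; running = +18674.1414
Stage 5 [91T→33T]: ω = 18674.1414×91/33 = 51495.3597 rpm, dir flips to −; running = −51495.3597

-51495.3597 rpm (opposite to input, |ω| = 51495.3597 rpm)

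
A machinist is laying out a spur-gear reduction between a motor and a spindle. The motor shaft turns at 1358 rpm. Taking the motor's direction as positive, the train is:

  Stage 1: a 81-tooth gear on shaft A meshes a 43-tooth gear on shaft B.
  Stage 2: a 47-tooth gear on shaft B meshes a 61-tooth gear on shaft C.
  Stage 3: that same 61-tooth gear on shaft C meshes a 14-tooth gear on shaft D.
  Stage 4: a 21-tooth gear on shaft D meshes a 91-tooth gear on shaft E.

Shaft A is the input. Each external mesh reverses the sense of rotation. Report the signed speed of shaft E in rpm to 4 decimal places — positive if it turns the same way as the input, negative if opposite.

Stage 1 [81T→43T]: ω = 1358.0000×81/43 = 2558.0930 rpm, dir flips to −; running = −2558.0930
Stage 2 [47T→61T]: ω = 2558.0930×47/61 = 1970.9897 rpm, dir flips to +; running = +1970.9897
Stage 3 [61T→14T]: ω = 1970.9897×61/14 = 8587.8837 rpm, dir flips to −; running = −8587.8837
Stage 4 [21T→91T]: ω = 8587.8837×21/91 = 1981.8193 rpm, dir flips to +; running = +1981.8193

+1981.8193 rpm (same as input, |ω| = 1981.8193 rpm)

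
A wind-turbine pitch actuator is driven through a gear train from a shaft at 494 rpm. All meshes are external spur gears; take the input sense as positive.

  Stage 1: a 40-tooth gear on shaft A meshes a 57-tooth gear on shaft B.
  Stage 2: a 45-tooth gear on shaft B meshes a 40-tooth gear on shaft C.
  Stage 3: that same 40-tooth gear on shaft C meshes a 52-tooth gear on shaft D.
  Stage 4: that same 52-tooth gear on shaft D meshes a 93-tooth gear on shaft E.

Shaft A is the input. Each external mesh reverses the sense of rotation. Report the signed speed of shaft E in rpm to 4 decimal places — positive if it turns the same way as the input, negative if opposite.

Stage 1 [40T→57T]: ω = 494.0000×40/57 = 346.6667 rpm, dir flips to −; running = −346.6667
Stage 2 [45T→40T]: ω = 346.6667×45/40 = 390.0000 rpm, dir flips to +; running = +390.0000
Stage 3 [40T→52T]: ω = 390.0000×40/52 = 300.0000 rpm, dir flips to −; running = −300.0000
Stage 4 [52T→93T]: ω = 300.0000×52/93 = 167.7419 rpm, dir flips to +; running = +167.7419

+167.7419 rpm (same as input, |ω| = 167.7419 rpm)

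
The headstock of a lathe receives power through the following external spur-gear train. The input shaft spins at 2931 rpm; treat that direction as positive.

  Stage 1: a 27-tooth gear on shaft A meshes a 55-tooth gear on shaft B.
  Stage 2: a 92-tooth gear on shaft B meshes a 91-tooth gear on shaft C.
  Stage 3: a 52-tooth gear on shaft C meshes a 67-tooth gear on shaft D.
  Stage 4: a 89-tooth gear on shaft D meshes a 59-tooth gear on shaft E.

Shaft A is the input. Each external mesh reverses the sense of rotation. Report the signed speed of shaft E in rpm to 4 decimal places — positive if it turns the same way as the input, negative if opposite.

Stage 1 [27T→55T]: ω = 2931.0000×27/55 = 1438.8545 rpm, dir flips to −; running = −1438.8545
Stage 2 [92T→91T]: ω = 1438.8545×92/91 = 1454.6661 rpm, dir flips to +; running = +1454.6661
Stage 3 [52T→67T]: ω = 1454.6661×52/67 = 1128.9946 rpm, dir flips to −; running = −1128.9946
Stage 4 [89T→59T]: ω = 1128.9946×89/59 = 1703.0597 rpm, dir flips to +; running = +1703.0597

+1703.0597 rpm (same as input, |ω| = 1703.0597 rpm)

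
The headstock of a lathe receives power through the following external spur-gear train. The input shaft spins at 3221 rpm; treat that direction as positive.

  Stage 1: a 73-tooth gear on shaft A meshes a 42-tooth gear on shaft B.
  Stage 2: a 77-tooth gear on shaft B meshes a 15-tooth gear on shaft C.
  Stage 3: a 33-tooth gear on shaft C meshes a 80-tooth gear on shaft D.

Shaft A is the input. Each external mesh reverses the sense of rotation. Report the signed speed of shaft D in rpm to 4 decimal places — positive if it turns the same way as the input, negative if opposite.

-11854.6221 rpm (opposite to input, |ω| = 11854.6221 rpm)

Stage 1 [73T→42T]: ω = 3221.0000×73/42 = 5598.4048 rpm, dir flips to −; running = −5598.4048
Stage 2 [77T→15T]: ω = 5598.4048×77/15 = 28738.4778 rpm, dir flips to +; running = +28738.4778
Stage 3 [33T→80T]: ω = 28738.4778×33/80 = 11854.6221 rpm, dir flips to −; running = −11854.6221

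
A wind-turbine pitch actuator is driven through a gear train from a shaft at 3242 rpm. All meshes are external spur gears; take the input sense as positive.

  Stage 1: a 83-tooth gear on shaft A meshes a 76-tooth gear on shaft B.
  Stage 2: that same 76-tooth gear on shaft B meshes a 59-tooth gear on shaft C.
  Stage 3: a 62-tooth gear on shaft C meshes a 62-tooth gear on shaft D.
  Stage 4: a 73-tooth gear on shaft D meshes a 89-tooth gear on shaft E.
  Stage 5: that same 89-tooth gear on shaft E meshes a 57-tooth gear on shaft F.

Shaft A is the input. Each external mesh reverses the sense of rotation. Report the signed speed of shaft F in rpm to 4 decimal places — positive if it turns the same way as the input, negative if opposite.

Stage 1 [83T→76T]: ω = 3242.0000×83/76 = 3540.6053 rpm, dir flips to −; running = −3540.6053
Stage 2 [76T→59T]: ω = 3540.6053×76/59 = 4560.7797 rpm, dir flips to +; running = +4560.7797
Stage 3 [62T→62T]: ω = 4560.7797×62/62 = 4560.7797 rpm, dir flips to −; running = −4560.7797
Stage 4 [73T→89T]: ω = 4560.7797×73/89 = 3740.8642 rpm, dir flips to +; running = +3740.8642
Stage 5 [89T→57T]: ω = 3740.8642×89/57 = 5840.9985 rpm, dir flips to −; running = −5840.9985

-5840.9985 rpm (opposite to input, |ω| = 5840.9985 rpm)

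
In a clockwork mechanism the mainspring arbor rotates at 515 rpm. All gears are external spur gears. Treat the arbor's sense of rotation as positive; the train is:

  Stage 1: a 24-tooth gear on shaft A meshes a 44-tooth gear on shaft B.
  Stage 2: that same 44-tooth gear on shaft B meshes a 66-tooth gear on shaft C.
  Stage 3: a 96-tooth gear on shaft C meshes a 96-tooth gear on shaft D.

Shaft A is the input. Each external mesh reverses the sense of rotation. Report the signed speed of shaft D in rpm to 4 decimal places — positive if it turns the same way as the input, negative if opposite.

Stage 1 [24T→44T]: ω = 515.0000×24/44 = 280.9091 rpm, dir flips to −; running = −280.9091
Stage 2 [44T→66T]: ω = 280.9091×44/66 = 187.2727 rpm, dir flips to +; running = +187.2727
Stage 3 [96T→96T]: ω = 187.2727×96/96 = 187.2727 rpm, dir flips to −; running = −187.2727

-187.2727 rpm (opposite to input, |ω| = 187.2727 rpm)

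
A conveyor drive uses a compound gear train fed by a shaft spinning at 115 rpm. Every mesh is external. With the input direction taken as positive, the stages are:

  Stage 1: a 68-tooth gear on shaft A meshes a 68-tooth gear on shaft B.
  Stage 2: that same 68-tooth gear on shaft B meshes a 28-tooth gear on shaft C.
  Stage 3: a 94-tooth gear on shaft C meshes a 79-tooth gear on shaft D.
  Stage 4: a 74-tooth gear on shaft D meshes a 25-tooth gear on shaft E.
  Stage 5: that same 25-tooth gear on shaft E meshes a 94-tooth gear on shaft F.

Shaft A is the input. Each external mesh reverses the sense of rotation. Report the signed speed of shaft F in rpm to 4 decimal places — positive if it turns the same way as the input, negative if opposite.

Stage 1 [68T→68T]: ω = 115.0000×68/68 = 115.0000 rpm, dir flips to −; running = −115.0000
Stage 2 [68T→28T]: ω = 115.0000×68/28 = 279.2857 rpm, dir flips to +; running = +279.2857
Stage 3 [94T→79T]: ω = 279.2857×94/79 = 332.3146 rpm, dir flips to −; running = −332.3146
Stage 4 [74T→25T]: ω = 332.3146×74/25 = 983.6514 rpm, dir flips to +; running = +983.6514
Stage 5 [25T→94T]: ω = 983.6514×25/94 = 261.6094 rpm, dir flips to −; running = −261.6094

-261.6094 rpm (opposite to input, |ω| = 261.6094 rpm)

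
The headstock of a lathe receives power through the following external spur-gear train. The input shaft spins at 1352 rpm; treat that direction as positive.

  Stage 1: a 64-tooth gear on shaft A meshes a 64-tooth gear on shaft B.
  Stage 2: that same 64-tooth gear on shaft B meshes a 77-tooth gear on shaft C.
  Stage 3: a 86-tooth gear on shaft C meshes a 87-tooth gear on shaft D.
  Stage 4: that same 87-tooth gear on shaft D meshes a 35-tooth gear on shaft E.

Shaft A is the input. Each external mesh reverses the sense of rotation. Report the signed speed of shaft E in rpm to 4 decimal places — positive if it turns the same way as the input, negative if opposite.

+2761.1904 rpm (same as input, |ω| = 2761.1904 rpm)

Stage 1 [64T→64T]: ω = 1352.0000×64/64 = 1352.0000 rpm, dir flips to −; running = −1352.0000
Stage 2 [64T→77T]: ω = 1352.0000×64/77 = 1123.7403 rpm, dir flips to +; running = +1123.7403
Stage 3 [86T→87T]: ω = 1123.7403×86/87 = 1110.8237 rpm, dir flips to −; running = −1110.8237
Stage 4 [87T→35T]: ω = 1110.8237×87/35 = 2761.1904 rpm, dir flips to +; running = +2761.1904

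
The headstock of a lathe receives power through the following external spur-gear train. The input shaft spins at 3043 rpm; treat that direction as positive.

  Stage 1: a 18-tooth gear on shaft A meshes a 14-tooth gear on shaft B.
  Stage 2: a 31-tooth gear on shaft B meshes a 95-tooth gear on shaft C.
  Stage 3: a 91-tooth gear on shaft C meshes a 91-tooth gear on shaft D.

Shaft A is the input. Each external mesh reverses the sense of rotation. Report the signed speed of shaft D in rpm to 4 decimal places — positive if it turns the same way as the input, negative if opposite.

Stage 1 [18T→14T]: ω = 3043.0000×18/14 = 3912.4286 rpm, dir flips to −; running = −3912.4286
Stage 2 [31T→95T]: ω = 3912.4286×31/95 = 1276.6872 rpm, dir flips to +; running = +1276.6872
Stage 3 [91T→91T]: ω = 1276.6872×91/91 = 1276.6872 rpm, dir flips to −; running = −1276.6872

-1276.6872 rpm (opposite to input, |ω| = 1276.6872 rpm)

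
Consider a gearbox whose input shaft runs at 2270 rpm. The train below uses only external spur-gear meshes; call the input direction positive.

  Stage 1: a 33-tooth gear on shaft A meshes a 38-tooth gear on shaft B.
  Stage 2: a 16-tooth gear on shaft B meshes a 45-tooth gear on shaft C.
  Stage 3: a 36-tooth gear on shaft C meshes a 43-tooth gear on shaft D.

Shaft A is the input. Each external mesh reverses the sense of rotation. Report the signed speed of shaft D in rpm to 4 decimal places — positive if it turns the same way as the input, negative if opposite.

Stage 1 [33T→38T]: ω = 2270.0000×33/38 = 1971.3158 rpm, dir flips to −; running = −1971.3158
Stage 2 [16T→45T]: ω = 1971.3158×16/45 = 700.9123 rpm, dir flips to +; running = +700.9123
Stage 3 [36T→43T]: ω = 700.9123×36/43 = 586.8103 rpm, dir flips to −; running = −586.8103

-586.8103 rpm (opposite to input, |ω| = 586.8103 rpm)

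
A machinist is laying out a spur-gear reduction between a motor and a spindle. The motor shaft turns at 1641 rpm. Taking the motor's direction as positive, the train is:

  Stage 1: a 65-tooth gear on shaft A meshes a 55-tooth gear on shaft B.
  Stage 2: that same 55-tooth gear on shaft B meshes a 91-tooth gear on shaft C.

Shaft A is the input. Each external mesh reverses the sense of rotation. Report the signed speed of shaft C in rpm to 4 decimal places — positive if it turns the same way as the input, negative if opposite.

+1172.1429 rpm (same as input, |ω| = 1172.1429 rpm)

Stage 1 [65T→55T]: ω = 1641.0000×65/55 = 1939.3636 rpm, dir flips to −; running = −1939.3636
Stage 2 [55T→91T]: ω = 1939.3636×55/91 = 1172.1429 rpm, dir flips to +; running = +1172.1429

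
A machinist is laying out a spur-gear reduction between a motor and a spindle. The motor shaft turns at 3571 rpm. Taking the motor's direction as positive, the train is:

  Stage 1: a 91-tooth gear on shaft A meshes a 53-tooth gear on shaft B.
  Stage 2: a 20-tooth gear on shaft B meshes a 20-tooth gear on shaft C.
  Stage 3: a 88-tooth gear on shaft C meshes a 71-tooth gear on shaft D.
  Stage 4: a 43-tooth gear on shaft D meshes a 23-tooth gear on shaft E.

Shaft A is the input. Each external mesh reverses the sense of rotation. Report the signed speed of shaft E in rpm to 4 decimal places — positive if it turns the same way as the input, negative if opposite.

Stage 1 [91T→53T]: ω = 3571.0000×91/53 = 6131.3396 rpm, dir flips to −; running = −6131.3396
Stage 2 [20T→20T]: ω = 6131.3396×20/20 = 6131.3396 rpm, dir flips to +; running = +6131.3396
Stage 3 [88T→71T]: ω = 6131.3396×88/71 = 7599.4069 rpm, dir flips to −; running = −7599.4069
Stage 4 [43T→23T]: ω = 7599.4069×43/23 = 14207.5867 rpm, dir flips to +; running = +14207.5867

+14207.5867 rpm (same as input, |ω| = 14207.5867 rpm)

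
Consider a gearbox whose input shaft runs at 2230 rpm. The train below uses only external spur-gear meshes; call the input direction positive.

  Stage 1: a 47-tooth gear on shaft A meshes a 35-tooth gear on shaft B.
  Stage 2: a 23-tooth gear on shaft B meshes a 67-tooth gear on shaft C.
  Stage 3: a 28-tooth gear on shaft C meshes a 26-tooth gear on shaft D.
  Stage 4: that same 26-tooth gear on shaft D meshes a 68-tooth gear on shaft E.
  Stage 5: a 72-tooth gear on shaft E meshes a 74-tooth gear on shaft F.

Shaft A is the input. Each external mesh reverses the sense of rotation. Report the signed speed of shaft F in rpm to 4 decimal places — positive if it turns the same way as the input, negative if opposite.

-411.8486 rpm (opposite to input, |ω| = 411.8486 rpm)

Stage 1 [47T→35T]: ω = 2230.0000×47/35 = 2994.5714 rpm, dir flips to −; running = −2994.5714
Stage 2 [23T→67T]: ω = 2994.5714×23/67 = 1027.9872 rpm, dir flips to +; running = +1027.9872
Stage 3 [28T→26T]: ω = 1027.9872×28/26 = 1107.0631 rpm, dir flips to −; running = −1107.0631
Stage 4 [26T→68T]: ω = 1107.0631×26/68 = 423.2888 rpm, dir flips to +; running = +423.2888
Stage 5 [72T→74T]: ω = 423.2888×72/74 = 411.8486 rpm, dir flips to −; running = −411.8486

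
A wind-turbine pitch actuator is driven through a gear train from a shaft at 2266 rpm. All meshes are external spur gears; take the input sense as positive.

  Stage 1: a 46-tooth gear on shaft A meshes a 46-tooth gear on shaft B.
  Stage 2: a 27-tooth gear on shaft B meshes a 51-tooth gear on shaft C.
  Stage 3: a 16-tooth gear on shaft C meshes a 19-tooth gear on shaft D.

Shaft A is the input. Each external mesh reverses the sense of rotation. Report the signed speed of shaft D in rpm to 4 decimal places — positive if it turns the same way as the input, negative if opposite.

-1010.2291 rpm (opposite to input, |ω| = 1010.2291 rpm)

Stage 1 [46T→46T]: ω = 2266.0000×46/46 = 2266.0000 rpm, dir flips to −; running = −2266.0000
Stage 2 [27T→51T]: ω = 2266.0000×27/51 = 1199.6471 rpm, dir flips to +; running = +1199.6471
Stage 3 [16T→19T]: ω = 1199.6471×16/19 = 1010.2291 rpm, dir flips to −; running = −1010.2291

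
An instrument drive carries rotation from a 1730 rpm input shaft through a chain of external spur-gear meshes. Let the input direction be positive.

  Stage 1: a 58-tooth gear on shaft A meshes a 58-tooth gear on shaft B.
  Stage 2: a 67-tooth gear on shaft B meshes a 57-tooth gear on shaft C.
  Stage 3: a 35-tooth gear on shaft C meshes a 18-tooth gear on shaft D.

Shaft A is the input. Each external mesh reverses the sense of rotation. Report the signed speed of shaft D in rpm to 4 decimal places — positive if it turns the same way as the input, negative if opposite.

-3954.0448 rpm (opposite to input, |ω| = 3954.0448 rpm)

Stage 1 [58T→58T]: ω = 1730.0000×58/58 = 1730.0000 rpm, dir flips to −; running = −1730.0000
Stage 2 [67T→57T]: ω = 1730.0000×67/57 = 2033.5088 rpm, dir flips to +; running = +2033.5088
Stage 3 [35T→18T]: ω = 2033.5088×35/18 = 3954.0448 rpm, dir flips to −; running = −3954.0448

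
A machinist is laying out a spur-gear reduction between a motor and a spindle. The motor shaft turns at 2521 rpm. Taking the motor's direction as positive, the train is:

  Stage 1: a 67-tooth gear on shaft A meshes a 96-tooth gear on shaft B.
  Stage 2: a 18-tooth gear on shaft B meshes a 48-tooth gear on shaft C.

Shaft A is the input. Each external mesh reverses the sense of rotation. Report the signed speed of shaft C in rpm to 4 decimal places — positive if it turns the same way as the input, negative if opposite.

+659.7930 rpm (same as input, |ω| = 659.7930 rpm)

Stage 1 [67T→96T]: ω = 2521.0000×67/96 = 1759.4479 rpm, dir flips to −; running = −1759.4479
Stage 2 [18T→48T]: ω = 1759.4479×18/48 = 659.7930 rpm, dir flips to +; running = +659.7930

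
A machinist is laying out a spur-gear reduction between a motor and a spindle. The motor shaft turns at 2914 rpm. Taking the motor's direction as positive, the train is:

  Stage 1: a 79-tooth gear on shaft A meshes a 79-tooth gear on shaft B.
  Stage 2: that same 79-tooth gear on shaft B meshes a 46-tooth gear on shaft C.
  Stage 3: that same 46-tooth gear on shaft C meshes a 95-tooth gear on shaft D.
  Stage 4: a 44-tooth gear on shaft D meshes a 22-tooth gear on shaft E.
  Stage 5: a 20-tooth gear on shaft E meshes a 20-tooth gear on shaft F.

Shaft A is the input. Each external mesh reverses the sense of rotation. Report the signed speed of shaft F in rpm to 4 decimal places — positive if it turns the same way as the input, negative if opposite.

-4846.4421 rpm (opposite to input, |ω| = 4846.4421 rpm)

Stage 1 [79T→79T]: ω = 2914.0000×79/79 = 2914.0000 rpm, dir flips to −; running = −2914.0000
Stage 2 [79T→46T]: ω = 2914.0000×79/46 = 5004.4783 rpm, dir flips to +; running = +5004.4783
Stage 3 [46T→95T]: ω = 5004.4783×46/95 = 2423.2211 rpm, dir flips to −; running = −2423.2211
Stage 4 [44T→22T]: ω = 2423.2211×44/22 = 4846.4421 rpm, dir flips to +; running = +4846.4421
Stage 5 [20T→20T]: ω = 4846.4421×20/20 = 4846.4421 rpm, dir flips to −; running = −4846.4421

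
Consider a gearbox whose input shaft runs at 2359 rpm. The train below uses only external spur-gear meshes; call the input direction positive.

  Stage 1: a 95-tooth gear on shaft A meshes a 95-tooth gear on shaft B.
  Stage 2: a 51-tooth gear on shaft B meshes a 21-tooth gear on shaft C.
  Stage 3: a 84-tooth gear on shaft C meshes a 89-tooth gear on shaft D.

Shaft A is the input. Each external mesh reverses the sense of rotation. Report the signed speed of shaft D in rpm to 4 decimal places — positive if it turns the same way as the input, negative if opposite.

-5407.1461 rpm (opposite to input, |ω| = 5407.1461 rpm)

Stage 1 [95T→95T]: ω = 2359.0000×95/95 = 2359.0000 rpm, dir flips to −; running = −2359.0000
Stage 2 [51T→21T]: ω = 2359.0000×51/21 = 5729.0000 rpm, dir flips to +; running = +5729.0000
Stage 3 [84T→89T]: ω = 5729.0000×84/89 = 5407.1461 rpm, dir flips to −; running = −5407.1461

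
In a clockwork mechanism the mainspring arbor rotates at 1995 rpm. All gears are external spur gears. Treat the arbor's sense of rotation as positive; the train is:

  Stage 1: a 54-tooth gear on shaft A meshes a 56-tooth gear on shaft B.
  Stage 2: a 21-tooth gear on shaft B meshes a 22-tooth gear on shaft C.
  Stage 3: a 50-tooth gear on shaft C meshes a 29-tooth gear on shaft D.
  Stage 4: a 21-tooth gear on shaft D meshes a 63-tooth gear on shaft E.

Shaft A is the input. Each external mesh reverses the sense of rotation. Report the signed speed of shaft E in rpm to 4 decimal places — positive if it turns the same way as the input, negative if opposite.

Stage 1 [54T→56T]: ω = 1995.0000×54/56 = 1923.7500 rpm, dir flips to −; running = −1923.7500
Stage 2 [21T→22T]: ω = 1923.7500×21/22 = 1836.3068 rpm, dir flips to +; running = +1836.3068
Stage 3 [50T→29T]: ω = 1836.3068×50/29 = 3166.0462 rpm, dir flips to −; running = −3166.0462
Stage 4 [21T→63T]: ω = 3166.0462×21/63 = 1055.3487 rpm, dir flips to +; running = +1055.3487

+1055.3487 rpm (same as input, |ω| = 1055.3487 rpm)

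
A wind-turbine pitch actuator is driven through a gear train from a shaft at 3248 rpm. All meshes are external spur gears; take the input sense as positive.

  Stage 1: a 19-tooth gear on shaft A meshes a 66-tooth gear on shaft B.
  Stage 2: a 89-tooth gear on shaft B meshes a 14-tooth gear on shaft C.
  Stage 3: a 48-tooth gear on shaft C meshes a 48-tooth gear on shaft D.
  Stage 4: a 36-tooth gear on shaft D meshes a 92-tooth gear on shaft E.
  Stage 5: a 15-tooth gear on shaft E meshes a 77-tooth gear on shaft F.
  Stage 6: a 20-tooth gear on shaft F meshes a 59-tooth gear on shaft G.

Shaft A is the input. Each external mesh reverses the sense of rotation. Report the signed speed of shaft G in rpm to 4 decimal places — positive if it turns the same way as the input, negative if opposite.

Stage 1 [19T→66T]: ω = 3248.0000×19/66 = 935.0303 rpm, dir flips to −; running = −935.0303
Stage 2 [89T→14T]: ω = 935.0303×89/14 = 5944.1212 rpm, dir flips to +; running = +5944.1212
Stage 3 [48T→48T]: ω = 5944.1212×48/48 = 5944.1212 rpm, dir flips to −; running = −5944.1212
Stage 4 [36T→92T]: ω = 5944.1212×36/92 = 2325.9605 rpm, dir flips to +; running = +2325.9605
Stage 5 [15T→77T]: ω = 2325.9605×15/77 = 453.1092 rpm, dir flips to −; running = −453.1092
Stage 6 [20T→59T]: ω = 453.1092×20/59 = 153.5963 rpm, dir flips to +; running = +153.5963

+153.5963 rpm (same as input, |ω| = 153.5963 rpm)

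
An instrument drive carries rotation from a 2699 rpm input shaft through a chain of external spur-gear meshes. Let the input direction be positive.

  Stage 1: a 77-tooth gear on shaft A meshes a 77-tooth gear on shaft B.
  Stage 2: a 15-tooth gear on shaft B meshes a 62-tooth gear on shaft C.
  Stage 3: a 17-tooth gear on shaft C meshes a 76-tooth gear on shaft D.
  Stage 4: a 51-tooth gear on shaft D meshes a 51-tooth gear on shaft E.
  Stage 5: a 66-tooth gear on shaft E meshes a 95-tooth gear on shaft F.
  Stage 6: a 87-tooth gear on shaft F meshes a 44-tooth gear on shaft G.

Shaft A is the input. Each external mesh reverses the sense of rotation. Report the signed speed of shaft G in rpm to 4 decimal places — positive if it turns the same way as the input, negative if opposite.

Stage 1 [77T→77T]: ω = 2699.0000×77/77 = 2699.0000 rpm, dir flips to −; running = −2699.0000
Stage 2 [15T→62T]: ω = 2699.0000×15/62 = 652.9839 rpm, dir flips to +; running = +652.9839
Stage 3 [17T→76T]: ω = 652.9839×17/76 = 146.0622 rpm, dir flips to −; running = −146.0622
Stage 4 [51T→51T]: ω = 146.0622×51/51 = 146.0622 rpm, dir flips to +; running = +146.0622
Stage 5 [66T→95T]: ω = 146.0622×66/95 = 101.4748 rpm, dir flips to −; running = −101.4748
Stage 6 [87T→44T]: ω = 101.4748×87/44 = 200.6433 rpm, dir flips to +; running = +200.6433

+200.6433 rpm (same as input, |ω| = 200.6433 rpm)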